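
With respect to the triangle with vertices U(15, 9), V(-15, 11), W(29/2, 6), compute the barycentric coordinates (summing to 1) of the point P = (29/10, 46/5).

Signed area of the reference triangle: [UVW] = ½·(15·(11−6) + (-15)·(6−9) + (29/2)·(9−11)) = ½·(75 + 45 − 29) = 91/2.
[PVW] = ½·((29/10)·(11−6) + (-15)·(6−(46/5)) + (29/2)·(46/5−11)) = ½·(29/2 + 48 − 261/10) = 91/5, so the U-coordinate is (91/5)/(91/2) = 2/5.
[UPW] = ½·(15·(46/5−6) + (29/10)·(6−9) + (29/2)·(9−(46/5))) = ½·(48 − 87/10 − 29/10) = 91/5, so the V-coordinate is 2/5.
[UVP] = ½·(15·(11−(46/5)) + (-15)·(46/5−9) + (29/10)·(9−11)) = ½·(27 − 3 − 29/5) = 91/10, so the W-coordinate is 1/5.

(2/5, 2/5, 1/5)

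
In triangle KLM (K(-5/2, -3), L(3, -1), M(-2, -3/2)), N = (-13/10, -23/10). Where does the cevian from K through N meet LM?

Barycentric coordinates of N with respect to KLM: (3/5, 1/5, 1/5).
On side LM the K-coordinate is zero; dropping N's K-weight 3/5 and renormalizing the remaining 1/5 : 1/5 gives weights 1/2, 1/2 on L, M.
J = (1/2)·(3, -1) + (1/2)·(-2, -3/2) = (1/2, -5/4).

(1/2, -5/4)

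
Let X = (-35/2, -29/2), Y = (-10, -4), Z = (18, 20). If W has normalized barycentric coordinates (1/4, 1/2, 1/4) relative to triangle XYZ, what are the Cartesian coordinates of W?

(-39/8, -5/8)

W = (1/4)·X + (1/2)·Y + (1/4)·Z.
x-coordinate: (1/4)·(-35/2) + (1/2)·(-10) + (1/4)·18 = -39/8.
y-coordinate: (1/4)·(-29/2) + (1/2)·(-4) + (1/4)·20 = -5/8.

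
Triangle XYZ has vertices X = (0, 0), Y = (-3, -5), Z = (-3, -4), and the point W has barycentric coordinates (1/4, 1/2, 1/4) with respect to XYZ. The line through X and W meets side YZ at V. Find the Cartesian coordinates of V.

(-3, -14/3)

Line XW meets YZ where the X-coordinate vanishes; zeroing W's X-weight and renormalizing leaves Y, Z-weights 1/2 : 1/4 → (2/3, 1/3).
So V = (2/3)·Y + (1/3)·Z = (-3, -14/3).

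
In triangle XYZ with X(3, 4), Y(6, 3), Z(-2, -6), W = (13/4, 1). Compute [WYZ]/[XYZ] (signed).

[XYZ] = ½·(3·(3−(-6)) + 6·(-6−4) + (-2)·(4−3)) = ½·(27 − 60 − 2) = -35/2.
[WYZ] = ½·((13/4)·(3−(-6)) + 6·(-6−1) + (-2)·(1−3)) = ½·(117/4 − 42 + 4) = -35/8, so the ratio is (-35/8)/(-35/2) = 1/4.

1/4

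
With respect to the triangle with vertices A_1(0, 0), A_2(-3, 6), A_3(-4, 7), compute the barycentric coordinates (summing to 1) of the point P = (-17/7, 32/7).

Signed area of the reference triangle: [A_1A_2A_3] = ½·(0·(6−7) + (-3)·(7−0) + (-4)·(0−6)) = ½·(0 − 21 + 24) = 3/2.
[PA_2A_3] = ½·((-17/7)·(6−7) + (-3)·(7−(32/7)) + (-4)·(32/7−6)) = ½·(17/7 − 51/7 + 40/7) = 3/7, so the A_1-coordinate is (3/7)/(3/2) = 2/7.
[A_1PA_3] = ½·(0·(32/7−7) + (-17/7)·(7−0) + (-4)·(0−(32/7))) = ½·(0 − 17 + 128/7) = 9/14, so the A_2-coordinate is 3/7.
[A_1A_2P] = ½·(0·(6−(32/7)) + (-3)·(32/7−0) + (-17/7)·(0−6)) = ½·(0 − 96/7 + 102/7) = 3/7, so the A_3-coordinate is 2/7.

(2/7, 3/7, 2/7)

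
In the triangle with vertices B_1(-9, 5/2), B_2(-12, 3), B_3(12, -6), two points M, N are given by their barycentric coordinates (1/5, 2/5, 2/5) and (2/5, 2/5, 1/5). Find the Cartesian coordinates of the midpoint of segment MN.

(-39/10, 3/20)

Barycentric coordinates of the midpoint are the average: (3/10, 2/5, 3/10).
Converting: (3/10)·B_1 + (2/5)·B_2 + (3/10)·B_3 = (-39/10, 3/20).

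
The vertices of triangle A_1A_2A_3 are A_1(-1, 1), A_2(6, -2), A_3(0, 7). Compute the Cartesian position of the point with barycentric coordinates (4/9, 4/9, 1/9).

P = (4/9)·A_1 + (4/9)·A_2 + (1/9)·A_3.
x-coordinate: (4/9)·(-1) + (4/9)·6 + (1/9)·0 = 20/9.
y-coordinate: (4/9)·1 + (4/9)·(-2) + (1/9)·7 = 1/3.

(20/9, 1/3)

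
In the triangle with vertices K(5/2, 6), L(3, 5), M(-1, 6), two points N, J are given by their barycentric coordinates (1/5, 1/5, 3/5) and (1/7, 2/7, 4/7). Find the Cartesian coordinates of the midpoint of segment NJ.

(4/7, 403/70)

Barycentric coordinates of the midpoint are the average: (6/35, 17/70, 41/70).
Converting: (6/35)·K + (17/70)·L + (41/70)·M = (4/7, 403/70).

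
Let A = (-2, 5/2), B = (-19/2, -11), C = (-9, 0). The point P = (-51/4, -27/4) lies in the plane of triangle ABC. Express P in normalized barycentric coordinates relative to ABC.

Signed area of the reference triangle: [ABC] = ½·((-2)·(-11−0) + (-19/2)·(0−(5/2)) + (-9)·(5/2−(-11))) = ½·(22 + 95/4 − 243/2) = -303/8.
[PBC] = ½·((-51/4)·(-11−0) + (-19/2)·(0−(-27/4)) + (-9)·(-27/4−(-11))) = ½·(561/4 − 513/8 − 153/4) = 303/16, so the A-coordinate is (303/16)/(-303/8) = -1/2.
[APC] = ½·((-2)·(-27/4−0) + (-51/4)·(0−(5/2)) + (-9)·(5/2−(-27/4))) = ½·(27/2 + 255/8 − 333/4) = -303/16, so the B-coordinate is 1/2.
[ABP] = ½·((-2)·(-11−(-27/4)) + (-19/2)·(-27/4−(5/2)) + (-51/4)·(5/2−(-11))) = ½·(17/2 + 703/8 − 1377/8) = -303/8, so the C-coordinate is 1.
Check: -1/2 + 1/2 + 1 = 1.

(-1/2, 1/2, 1)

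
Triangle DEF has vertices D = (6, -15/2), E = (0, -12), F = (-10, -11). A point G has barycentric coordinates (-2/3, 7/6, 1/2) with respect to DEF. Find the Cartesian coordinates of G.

(-9, -29/2)

G = (-2/3)·D + (7/6)·E + (1/2)·F.
x-coordinate: (-2/3)·6 + (7/6)·0 + (1/2)·(-10) = -9.
y-coordinate: (-2/3)·(-15/2) + (7/6)·(-12) + (1/2)·(-11) = -29/2.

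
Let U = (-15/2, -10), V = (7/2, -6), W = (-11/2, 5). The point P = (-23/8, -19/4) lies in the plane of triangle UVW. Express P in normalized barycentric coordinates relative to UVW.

(3/8, 3/8, 1/4)

Signed area of the reference triangle: [UVW] = ½·((-15/2)·(-6−5) + (7/2)·(5−(-10)) + (-11/2)·(-10−(-6))) = ½·(165/2 + 105/2 + 22) = 157/2.
[PVW] = ½·((-23/8)·(-6−5) + (7/2)·(5−(-19/4)) + (-11/2)·(-19/4−(-6))) = ½·(253/8 + 273/8 − 55/8) = 471/16, so the U-coordinate is (471/16)/(157/2) = 3/8.
[UPW] = ½·((-15/2)·(-19/4−5) + (-23/8)·(5−(-10)) + (-11/2)·(-10−(-19/4))) = ½·(585/8 − 345/8 + 231/8) = 471/16, so the V-coordinate is 3/8.
[UVP] = ½·((-15/2)·(-6−(-19/4)) + (7/2)·(-19/4−(-10)) + (-23/8)·(-10−(-6))) = ½·(75/8 + 147/8 + 23/2) = 157/8, so the W-coordinate is 1/4.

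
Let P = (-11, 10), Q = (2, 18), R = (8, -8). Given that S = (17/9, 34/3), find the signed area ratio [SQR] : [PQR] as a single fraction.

1/9

[PQR] = ½·((-11)·(18−(-8)) + 2·(-8−10) + 8·(10−18)) = ½·(-286 − 36 − 64) = -193.
[SQR] = ½·((17/9)·(18−(-8)) + 2·(-8−(34/3)) + 8·(34/3−18)) = ½·(442/9 − 116/3 − 160/3) = -193/9, so the ratio is (-193/9)/(-193) = 1/9.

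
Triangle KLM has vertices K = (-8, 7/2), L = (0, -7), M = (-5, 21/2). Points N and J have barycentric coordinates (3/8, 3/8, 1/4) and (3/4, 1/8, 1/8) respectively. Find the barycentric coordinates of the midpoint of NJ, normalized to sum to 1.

(9/16, 1/4, 3/16)

Since both coordinate triples sum to 1, the midpoint's barycentrics are the componentwise average.
(3/8+3/4)/2 = 9/16; similarly 1/4 and 3/16.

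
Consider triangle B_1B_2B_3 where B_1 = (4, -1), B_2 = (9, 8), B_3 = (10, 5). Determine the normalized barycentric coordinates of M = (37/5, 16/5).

(2/5, 1/5, 2/5)

Signed area of the reference triangle: [B_1B_2B_3] = ½·(4·(8−5) + 9·(5−(-1)) + 10·(-1−8)) = ½·(12 + 54 − 90) = -12.
[MB_2B_3] = ½·((37/5)·(8−5) + 9·(5−(16/5)) + 10·(16/5−8)) = ½·(111/5 + 81/5 − 48) = -24/5, so the B_1-coordinate is (-24/5)/(-12) = 2/5.
[B_1MB_3] = ½·(4·(16/5−5) + (37/5)·(5−(-1)) + 10·(-1−(16/5))) = ½·(-36/5 + 222/5 − 42) = -12/5, so the B_2-coordinate is 1/5.
[B_1B_2M] = ½·(4·(8−(16/5)) + 9·(16/5−(-1)) + (37/5)·(-1−8)) = ½·(96/5 + 189/5 − 333/5) = -24/5, so the B_3-coordinate is 2/5.
Check: 2/5 + 1/5 + 2/5 = 1.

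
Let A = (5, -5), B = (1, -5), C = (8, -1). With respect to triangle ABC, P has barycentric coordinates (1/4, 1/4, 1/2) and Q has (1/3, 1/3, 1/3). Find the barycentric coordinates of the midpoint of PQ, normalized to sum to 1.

(7/24, 7/24, 5/12)

Since both coordinate triples sum to 1, the midpoint's barycentrics are the componentwise average.
(1/4+1/3)/2 = 7/24; similarly 7/24 and 5/12.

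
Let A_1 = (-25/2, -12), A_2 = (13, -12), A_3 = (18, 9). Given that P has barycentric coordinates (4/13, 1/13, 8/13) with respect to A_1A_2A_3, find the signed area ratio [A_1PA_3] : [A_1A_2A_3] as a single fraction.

The signed ratio [A_1PA_3]/[A_1A_2A_3] equals the barycentric coordinate of P at vertex A_2, which is 1/13.

1/13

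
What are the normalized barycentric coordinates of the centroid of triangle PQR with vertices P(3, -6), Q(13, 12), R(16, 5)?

The centroid is the average of the vertices, so each weight is 1/3.

(1/3, 1/3, 1/3)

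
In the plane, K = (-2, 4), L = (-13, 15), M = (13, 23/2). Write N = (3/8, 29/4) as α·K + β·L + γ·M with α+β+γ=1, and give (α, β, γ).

Signed area of the reference triangle: [KLM] = ½·((-2)·(15−(23/2)) + (-13)·(23/2−4) + 13·(4−15)) = ½·(-7 − 195/2 − 143) = -495/4.
[NLM] = ½·((3/8)·(15−(23/2)) + (-13)·(23/2−(29/4)) + 13·(29/4−15)) = ½·(21/16 − 221/4 − 403/4) = -2475/32, so the K-coordinate is (-2475/32)/(-495/4) = 5/8.
[KNM] = ½·((-2)·(29/4−(23/2)) + (3/8)·(23/2−4) + 13·(4−(29/4))) = ½·(17/2 + 45/16 − 169/4) = -495/32, so the L-coordinate is 1/8.
[KLN] = ½·((-2)·(15−(29/4)) + (-13)·(29/4−4) + (3/8)·(4−15)) = ½·(-31/2 − 169/4 − 33/8) = -495/16, so the M-coordinate is 1/4.
Check: 5/8 + 1/8 + 1/4 = 1.

(5/8, 1/8, 1/4)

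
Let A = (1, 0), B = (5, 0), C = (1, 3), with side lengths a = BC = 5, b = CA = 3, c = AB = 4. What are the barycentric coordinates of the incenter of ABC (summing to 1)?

The incenter has barycentric coordinates proportional to the opposite side lengths: (5 : 3 : 4).
Normalizing by 5+3+4 = 12 gives (5/12, 1/4, 1/3).

(5/12, 1/4, 1/3)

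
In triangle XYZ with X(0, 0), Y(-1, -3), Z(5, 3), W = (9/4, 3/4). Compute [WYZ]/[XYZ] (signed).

1/4

[XYZ] = ½·(0·(-3−3) + (-1)·(3−0) + 5·(0−(-3))) = ½·(0 − 3 + 15) = 6.
[WYZ] = ½·((9/4)·(-3−3) + (-1)·(3−(3/4)) + 5·(3/4−(-3))) = ½·(-27/2 − 9/4 + 75/4) = 3/2, so the ratio is (3/2)/6 = 1/4.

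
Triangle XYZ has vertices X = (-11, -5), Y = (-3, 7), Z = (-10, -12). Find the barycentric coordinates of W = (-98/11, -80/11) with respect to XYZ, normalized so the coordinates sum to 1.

(2/11, 2/11, 7/11)

Signed area of the reference triangle: [XYZ] = ½·((-11)·(7−(-12)) + (-3)·(-12−(-5)) + (-10)·(-5−7)) = ½·(-209 + 21 + 120) = -34.
[WYZ] = ½·((-98/11)·(7−(-12)) + (-3)·(-12−(-80/11)) + (-10)·(-80/11−7)) = ½·(-1862/11 + 156/11 + 1570/11) = -68/11, so the X-coordinate is (-68/11)/(-34) = 2/11.
[XWZ] = ½·((-11)·(-80/11−(-12)) + (-98/11)·(-12−(-5)) + (-10)·(-5−(-80/11))) = ½·(-52 + 686/11 − 250/11) = -68/11, so the Y-coordinate is 2/11.
[XYW] = ½·((-11)·(7−(-80/11)) + (-3)·(-80/11−(-5)) + (-98/11)·(-5−7)) = ½·(-157 + 75/11 + 1176/11) = -238/11, so the Z-coordinate is 7/11.
Check: 2/11 + 2/11 + 7/11 = 1.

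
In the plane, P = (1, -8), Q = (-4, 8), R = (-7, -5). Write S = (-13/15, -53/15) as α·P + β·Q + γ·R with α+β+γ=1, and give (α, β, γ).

Signed area of the reference triangle: [PQR] = ½·(1·(8−(-5)) + (-4)·(-5−(-8)) + (-7)·(-8−8)) = ½·(13 − 12 + 112) = 113/2.
[SQR] = ½·((-13/15)·(8−(-5)) + (-4)·(-5−(-53/15)) + (-7)·(-53/15−8)) = ½·(-169/15 + 88/15 + 1211/15) = 113/3, so the P-coordinate is (113/3)/(113/2) = 2/3.
[PSR] = ½·(1·(-53/15−(-5)) + (-13/15)·(-5−(-8)) + (-7)·(-8−(-53/15))) = ½·(22/15 − 13/5 + 469/15) = 226/15, so the Q-coordinate is 4/15.
[PQS] = ½·(1·(8−(-53/15)) + (-4)·(-53/15−(-8)) + (-13/15)·(-8−8)) = ½·(173/15 − 268/15 + 208/15) = 113/30, so the R-coordinate is 1/15.

(2/3, 4/15, 1/15)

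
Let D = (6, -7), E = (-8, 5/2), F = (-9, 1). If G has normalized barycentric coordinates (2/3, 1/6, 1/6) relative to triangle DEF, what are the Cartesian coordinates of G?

G = (2/3)·D + (1/6)·E + (1/6)·F.
x-coordinate: (2/3)·6 + (1/6)·(-8) + (1/6)·(-9) = 7/6.
y-coordinate: (2/3)·(-7) + (1/6)·(5/2) + (1/6)·1 = -49/12.

(7/6, -49/12)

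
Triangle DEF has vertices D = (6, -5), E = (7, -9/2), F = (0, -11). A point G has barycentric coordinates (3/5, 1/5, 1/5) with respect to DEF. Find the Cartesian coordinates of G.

(5, -61/10)

G = (3/5)·D + (1/5)·E + (1/5)·F.
x-coordinate: (3/5)·6 + (1/5)·7 + (1/5)·0 = 5.
y-coordinate: (3/5)·(-5) + (1/5)·(-9/2) + (1/5)·(-11) = -61/10.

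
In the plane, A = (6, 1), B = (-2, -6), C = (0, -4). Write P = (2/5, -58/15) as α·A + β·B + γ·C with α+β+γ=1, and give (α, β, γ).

(4/15, 3/5, 2/15)

Signed area of the reference triangle: [ABC] = ½·(6·(-6−(-4)) + (-2)·(-4−1) + 0·(1−(-6))) = ½·(-12 + 10 + 0) = -1.
[PBC] = ½·((2/5)·(-6−(-4)) + (-2)·(-4−(-58/15)) + 0·(-58/15−(-6))) = ½·(-4/5 + 4/15 + 0) = -4/15, so the A-coordinate is (-4/15)/(-1) = 4/15.
[APC] = ½·(6·(-58/15−(-4)) + (2/5)·(-4−1) + 0·(1−(-58/15))) = ½·(4/5 − 2 + 0) = -3/5, so the B-coordinate is 3/5.
[ABP] = ½·(6·(-6−(-58/15)) + (-2)·(-58/15−1) + (2/5)·(1−(-6))) = ½·(-64/5 + 146/15 + 14/5) = -2/15, so the C-coordinate is 2/15.
Check: 4/15 + 3/5 + 2/15 = 1.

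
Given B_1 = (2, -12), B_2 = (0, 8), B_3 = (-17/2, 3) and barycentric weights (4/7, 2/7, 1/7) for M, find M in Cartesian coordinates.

(-1/14, -29/7)

M = (4/7)·B_1 + (2/7)·B_2 + (1/7)·B_3.
x-coordinate: (4/7)·2 + (2/7)·0 + (1/7)·(-17/2) = -1/14.
y-coordinate: (4/7)·(-12) + (2/7)·8 + (1/7)·3 = -29/7.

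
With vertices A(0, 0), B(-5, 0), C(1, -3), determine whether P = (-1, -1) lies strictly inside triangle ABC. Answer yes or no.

Barycentric coordinates of P: (2/5, 4/15, 1/3).
The three coordinates are positive, positive, positive; a point is interior exactly when all three are positive.

yes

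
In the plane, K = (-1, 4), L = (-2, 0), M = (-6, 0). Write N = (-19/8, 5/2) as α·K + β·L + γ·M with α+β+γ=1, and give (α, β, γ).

Signed area of the reference triangle: [KLM] = ½·((-1)·(0−0) + (-2)·(0−4) + (-6)·(4−0)) = ½·(0 + 8 − 24) = -8.
[NLM] = ½·((-19/8)·(0−0) + (-2)·(0−(5/2)) + (-6)·(5/2−0)) = ½·(0 + 5 − 15) = -5, so the K-coordinate is (-5)/(-8) = 5/8.
[KNM] = ½·((-1)·(5/2−0) + (-19/8)·(0−4) + (-6)·(4−(5/2))) = ½·(-5/2 + 19/2 − 9) = -1, so the L-coordinate is 1/8.
[KLN] = ½·((-1)·(0−(5/2)) + (-2)·(5/2−4) + (-19/8)·(4−0)) = ½·(5/2 + 3 − 19/2) = -2, so the M-coordinate is 1/4.
Check: 5/8 + 1/8 + 1/4 = 1.

(5/8, 1/8, 1/4)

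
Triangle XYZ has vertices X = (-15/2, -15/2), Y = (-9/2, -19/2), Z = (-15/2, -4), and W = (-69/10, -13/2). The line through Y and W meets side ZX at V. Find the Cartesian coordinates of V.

Barycentric coordinates of W with respect to XYZ: (2/5, 1/5, 2/5).
On side ZX the Y-coordinate is zero; dropping W's Y-weight 1/5 and renormalizing the remaining 2/5 : 2/5 gives weights 1/2, 1/2 on Z, X.
V = (1/2)·(-15/2, -4) + (1/2)·(-15/2, -15/2) = (-15/2, -23/4).

(-15/2, -23/4)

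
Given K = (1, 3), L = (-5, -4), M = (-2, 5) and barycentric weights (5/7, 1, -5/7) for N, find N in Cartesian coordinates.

N = (5/7)·K + 1·L + (-5/7)·M.
x-coordinate: (5/7)·1 + 1·(-5) + (-5/7)·(-2) = -20/7.
y-coordinate: (5/7)·3 + 1·(-4) + (-5/7)·5 = -38/7.

(-20/7, -38/7)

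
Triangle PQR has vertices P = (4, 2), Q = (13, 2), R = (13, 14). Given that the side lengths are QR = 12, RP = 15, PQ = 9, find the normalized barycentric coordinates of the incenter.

The incenter has barycentric coordinates proportional to the opposite side lengths: (12 : 15 : 9).
Normalizing by 12+15+9 = 36 gives (1/3, 5/12, 1/4).

(1/3, 5/12, 1/4)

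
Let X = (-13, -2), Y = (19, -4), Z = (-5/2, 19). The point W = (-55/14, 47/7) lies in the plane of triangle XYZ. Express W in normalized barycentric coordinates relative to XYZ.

Signed area of the reference triangle: [XYZ] = ½·((-13)·(-4−19) + 19·(19−(-2)) + (-5/2)·(-2−(-4))) = ½·(299 + 399 − 5) = 693/2.
[WYZ] = ½·((-55/14)·(-4−19) + 19·(19−(47/7)) + (-5/2)·(47/7−(-4))) = ½·(1265/14 + 1634/7 − 375/14) = 297/2, so the X-coordinate is (297/2)/(693/2) = 3/7.
[XWZ] = ½·((-13)·(47/7−19) + (-55/14)·(19−(-2)) + (-5/2)·(-2−(47/7))) = ½·(1118/7 − 165/2 + 305/14) = 99/2, so the Y-coordinate is 1/7.
[XYW] = ½·((-13)·(-4−(47/7)) + 19·(47/7−(-2)) + (-55/14)·(-2−(-4))) = ½·(975/7 + 1159/7 − 55/7) = 297/2, so the Z-coordinate is 3/7.

(3/7, 1/7, 3/7)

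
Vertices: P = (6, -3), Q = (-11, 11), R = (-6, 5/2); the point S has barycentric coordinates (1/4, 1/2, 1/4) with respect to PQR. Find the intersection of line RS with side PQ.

Line RS meets PQ where the R-coordinate vanishes; zeroing S's R-weight and renormalizing leaves P, Q-weights 1/4 : 1/2 → (1/3, 2/3).
So T = (1/3)·P + (2/3)·Q = (-16/3, 19/3).

(-16/3, 19/3)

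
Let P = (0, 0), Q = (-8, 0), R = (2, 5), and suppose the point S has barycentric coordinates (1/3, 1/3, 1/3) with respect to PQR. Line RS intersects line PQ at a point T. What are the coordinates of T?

(-4, 0)

Line RS meets PQ where the R-coordinate vanishes; zeroing S's R-weight and renormalizing leaves P, Q-weights 1/3 : 1/3 → (1/2, 1/2).
So T = (1/2)·P + (1/2)·Q = (-4, 0).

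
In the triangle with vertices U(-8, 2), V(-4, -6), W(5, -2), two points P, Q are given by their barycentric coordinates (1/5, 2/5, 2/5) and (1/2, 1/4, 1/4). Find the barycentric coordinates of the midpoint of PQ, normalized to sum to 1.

Since both coordinate triples sum to 1, the midpoint's barycentrics are the componentwise average.
(1/5+1/2)/2 = 7/20; similarly 13/40 and 13/40.

(7/20, 13/40, 13/40)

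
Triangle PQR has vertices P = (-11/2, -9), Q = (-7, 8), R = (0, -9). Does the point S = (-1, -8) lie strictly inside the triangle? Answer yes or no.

Barycentric coordinates of S: (20/187, 1/17, 156/187).
The three coordinates are positive, positive, positive; a point is interior exactly when all three are positive.

yes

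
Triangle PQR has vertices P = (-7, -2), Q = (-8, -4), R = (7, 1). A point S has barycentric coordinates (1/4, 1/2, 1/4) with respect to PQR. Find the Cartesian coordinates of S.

(-4, -9/4)

S = (1/4)·P + (1/2)·Q + (1/4)·R.
x-coordinate: (1/4)·(-7) + (1/2)·(-8) + (1/4)·7 = -4.
y-coordinate: (1/4)·(-2) + (1/2)·(-4) + (1/4)·1 = -9/4.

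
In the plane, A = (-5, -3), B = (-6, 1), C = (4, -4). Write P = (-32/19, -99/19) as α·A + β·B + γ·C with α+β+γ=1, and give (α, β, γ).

Signed area of the reference triangle: [ABC] = ½·((-5)·(1−(-4)) + (-6)·(-4−(-3)) + 4·(-3−1)) = ½·(-25 + 6 − 16) = -35/2.
[PBC] = ½·((-32/19)·(1−(-4)) + (-6)·(-4−(-99/19)) + 4·(-99/19−1)) = ½·(-160/19 − 138/19 − 472/19) = -385/19, so the A-coordinate is (-385/19)/(-35/2) = 22/19.
[APC] = ½·((-5)·(-99/19−(-4)) + (-32/19)·(-4−(-3)) + 4·(-3−(-99/19))) = ½·(115/19 + 32/19 + 168/19) = 315/38, so the B-coordinate is -9/19.
[ABP] = ½·((-5)·(1−(-99/19)) + (-6)·(-99/19−(-3)) + (-32/19)·(-3−1)) = ½·(-590/19 + 252/19 + 128/19) = -105/19, so the C-coordinate is 6/19.
Check: 22/19 − 9/19 + 6/19 = 1.

(22/19, -9/19, 6/19)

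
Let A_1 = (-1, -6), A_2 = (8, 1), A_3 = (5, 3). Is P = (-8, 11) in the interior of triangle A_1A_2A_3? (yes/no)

no

Barycentric coordinates of P: (2/39, -55/13, 202/39).
The three coordinates are positive, negative, positive; a point is interior exactly when all three are positive.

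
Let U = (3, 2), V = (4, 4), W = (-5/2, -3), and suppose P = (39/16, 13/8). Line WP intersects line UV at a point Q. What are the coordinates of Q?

Barycentric coordinates of P with respect to UVW: (3/4, 1/8, 1/8).
On side UV the W-coordinate is zero; dropping P's W-weight 1/8 and renormalizing the remaining 3/4 : 1/8 gives weights 6/7, 1/7 on U, V.
Q = (6/7)·(3, 2) + (1/7)·(4, 4) = (22/7, 16/7).

(22/7, 16/7)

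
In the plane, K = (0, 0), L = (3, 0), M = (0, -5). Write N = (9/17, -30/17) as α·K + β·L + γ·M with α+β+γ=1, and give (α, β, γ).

(8/17, 3/17, 6/17)

Signed area of the reference triangle: [KLM] = ½·(0·(0−(-5)) + 3·(-5−0) + 0·(0−0)) = ½·(0 − 15 + 0) = -15/2.
[NLM] = ½·((9/17)·(0−(-5)) + 3·(-5−(-30/17)) + 0·(-30/17−0)) = ½·(45/17 − 165/17 + 0) = -60/17, so the K-coordinate is (-60/17)/(-15/2) = 8/17.
[KNM] = ½·(0·(-30/17−(-5)) + (9/17)·(-5−0) + 0·(0−(-30/17))) = ½·(0 − 45/17 + 0) = -45/34, so the L-coordinate is 3/17.
[KLN] = ½·(0·(0−(-30/17)) + 3·(-30/17−0) + (9/17)·(0−0)) = ½·(0 − 90/17 + 0) = -45/17, so the M-coordinate is 6/17.
Check: 8/17 + 3/17 + 6/17 = 1.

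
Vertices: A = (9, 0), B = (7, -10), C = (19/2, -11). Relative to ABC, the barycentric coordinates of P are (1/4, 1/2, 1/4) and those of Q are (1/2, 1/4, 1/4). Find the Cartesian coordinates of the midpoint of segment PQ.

(67/8, -13/2)

Barycentric coordinates of the midpoint are the average: (3/8, 3/8, 1/4).
Converting: (3/8)·A + (3/8)·B + (1/4)·C = (67/8, -13/2).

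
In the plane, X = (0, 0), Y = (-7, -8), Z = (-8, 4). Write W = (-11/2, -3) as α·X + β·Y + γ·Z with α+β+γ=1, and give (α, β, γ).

(1/4, 1/2, 1/4)

Signed area of the reference triangle: [XYZ] = ½·(0·(-8−4) + (-7)·(4−0) + (-8)·(0−(-8))) = ½·(0 − 28 − 64) = -46.
[WYZ] = ½·((-11/2)·(-8−4) + (-7)·(4−(-3)) + (-8)·(-3−(-8))) = ½·(66 − 49 − 40) = -23/2, so the X-coordinate is (-23/2)/(-46) = 1/4.
[XWZ] = ½·(0·(-3−4) + (-11/2)·(4−0) + (-8)·(0−(-3))) = ½·(0 − 22 − 24) = -23, so the Y-coordinate is 1/2.
[XYW] = ½·(0·(-8−(-3)) + (-7)·(-3−0) + (-11/2)·(0−(-8))) = ½·(0 + 21 − 44) = -23/2, so the Z-coordinate is 1/4.
Check: 1/4 + 1/2 + 1/4 = 1.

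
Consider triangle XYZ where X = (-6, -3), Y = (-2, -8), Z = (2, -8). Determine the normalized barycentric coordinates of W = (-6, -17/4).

Signed area of the reference triangle: [XYZ] = ½·((-6)·(-8−(-8)) + (-2)·(-8−(-3)) + 2·(-3−(-8))) = ½·(0 + 10 + 10) = 10.
[WYZ] = ½·((-6)·(-8−(-8)) + (-2)·(-8−(-17/4)) + 2·(-17/4−(-8))) = ½·(0 + 15/2 + 15/2) = 15/2, so the X-coordinate is (15/2)/10 = 3/4.
[XWZ] = ½·((-6)·(-17/4−(-8)) + (-6)·(-8−(-3)) + 2·(-3−(-17/4))) = ½·(-45/2 + 30 + 5/2) = 5, so the Y-coordinate is 1/2.
[XYW] = ½·((-6)·(-8−(-17/4)) + (-2)·(-17/4−(-3)) + (-6)·(-3−(-8))) = ½·(45/2 + 5/2 − 30) = -5/2, so the Z-coordinate is -1/4.

(3/4, 1/2, -1/4)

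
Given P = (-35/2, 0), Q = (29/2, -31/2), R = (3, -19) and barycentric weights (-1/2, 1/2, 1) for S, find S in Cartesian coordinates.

(19, -107/4)

S = (-1/2)·P + (1/2)·Q + 1·R.
x-coordinate: (-1/2)·(-35/2) + (1/2)·(29/2) + 1·3 = 19.
y-coordinate: (-1/2)·0 + (1/2)·(-31/2) + 1·(-19) = -107/4.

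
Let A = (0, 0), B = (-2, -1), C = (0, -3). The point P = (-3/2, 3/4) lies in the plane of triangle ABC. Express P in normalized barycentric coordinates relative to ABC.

(3/4, 3/4, -1/2)

Signed area of the reference triangle: [ABC] = ½·(0·(-1−(-3)) + (-2)·(-3−0) + 0·(0−(-1))) = ½·(0 + 6 + 0) = 3.
[PBC] = ½·((-3/2)·(-1−(-3)) + (-2)·(-3−(3/4)) + 0·(3/4−(-1))) = ½·(-3 + 15/2 + 0) = 9/4, so the A-coordinate is (9/4)/3 = 3/4.
[APC] = ½·(0·(3/4−(-3)) + (-3/2)·(-3−0) + 0·(0−(3/4))) = ½·(0 + 9/2 + 0) = 9/4, so the B-coordinate is 3/4.
[ABP] = ½·(0·(-1−(3/4)) + (-2)·(3/4−0) + (-3/2)·(0−(-1))) = ½·(0 − 3/2 − 3/2) = -3/2, so the C-coordinate is -1/2.
Check: 3/4 + 3/4 − 1/2 = 1.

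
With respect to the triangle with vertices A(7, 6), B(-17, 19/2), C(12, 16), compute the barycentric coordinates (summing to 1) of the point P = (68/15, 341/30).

Signed area of the reference triangle: [ABC] = ½·(7·(19/2−16) + (-17)·(16−6) + 12·(6−(19/2))) = ½·(-91/2 − 170 − 42) = -515/4.
[PBC] = ½·((68/15)·(19/2−16) + (-17)·(16−(341/30)) + 12·(341/30−(19/2))) = ½·(-442/15 − 2363/30 + 112/5) = -515/12, so the A-coordinate is (-515/12)/(-515/4) = 1/3.
[APC] = ½·(7·(341/30−16) + (68/15)·(16−6) + 12·(6−(341/30))) = ½·(-973/30 + 136/3 − 322/5) = -103/4, so the B-coordinate is 1/5.
[ABP] = ½·(7·(19/2−(341/30)) + (-17)·(341/30−6) + (68/15)·(6−(19/2))) = ½·(-196/15 − 2737/30 − 238/15) = -721/12, so the C-coordinate is 7/15.
Check: 1/3 + 1/5 + 7/15 = 1.

(1/3, 1/5, 7/15)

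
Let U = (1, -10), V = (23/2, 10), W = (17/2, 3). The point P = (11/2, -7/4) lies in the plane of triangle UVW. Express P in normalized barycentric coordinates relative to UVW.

(1/2, 1/4, 1/4)

Signed area of the reference triangle: [UVW] = ½·(1·(10−3) + (23/2)·(3−(-10)) + (17/2)·(-10−10)) = ½·(7 + 299/2 − 170) = -27/4.
[PVW] = ½·((11/2)·(10−3) + (23/2)·(3−(-7/4)) + (17/2)·(-7/4−10)) = ½·(77/2 + 437/8 − 799/8) = -27/8, so the U-coordinate is (-27/8)/(-27/4) = 1/2.
[UPW] = ½·(1·(-7/4−3) + (11/2)·(3−(-10)) + (17/2)·(-10−(-7/4))) = ½·(-19/4 + 143/2 − 561/8) = -27/16, so the V-coordinate is 1/4.
[UVP] = ½·(1·(10−(-7/4)) + (23/2)·(-7/4−(-10)) + (11/2)·(-10−10)) = ½·(47/4 + 759/8 − 110) = -27/16, so the W-coordinate is 1/4.
Check: 1/2 + 1/4 + 1/4 = 1.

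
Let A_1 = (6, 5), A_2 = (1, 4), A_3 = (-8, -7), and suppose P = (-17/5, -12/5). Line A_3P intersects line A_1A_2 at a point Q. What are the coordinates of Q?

(7/2, 9/2)

Barycentric coordinates of P with respect to A_1A_2A_3: (1/5, 1/5, 3/5).
On side A_1A_2 the A_3-coordinate is zero; dropping P's A_3-weight 3/5 and renormalizing the remaining 1/5 : 1/5 gives weights 1/2, 1/2 on A_1, A_2.
Q = (1/2)·(6, 5) + (1/2)·(1, 4) = (7/2, 9/2).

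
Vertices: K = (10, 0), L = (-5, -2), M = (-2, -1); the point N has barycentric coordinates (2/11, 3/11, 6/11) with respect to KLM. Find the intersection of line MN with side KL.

Line MN meets KL where the M-coordinate vanishes; zeroing N's M-weight and renormalizing leaves K, L-weights 2/11 : 3/11 → (2/5, 3/5).
So J = (2/5)·K + (3/5)·L = (1, -6/5).

(1, -6/5)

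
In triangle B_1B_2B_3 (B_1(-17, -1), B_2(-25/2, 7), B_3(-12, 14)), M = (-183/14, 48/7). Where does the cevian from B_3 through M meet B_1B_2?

(-53/4, 17/3)

Barycentric coordinates of M with respect to B_1B_2B_3: (1/7, 5/7, 1/7).
On side B_1B_2 the B_3-coordinate is zero; dropping M's B_3-weight 1/7 and renormalizing the remaining 1/7 : 5/7 gives weights 1/6, 5/6 on B_1, B_2.
N = (1/6)·(-17, -1) + (5/6)·(-25/2, 7) = (-53/4, 17/3).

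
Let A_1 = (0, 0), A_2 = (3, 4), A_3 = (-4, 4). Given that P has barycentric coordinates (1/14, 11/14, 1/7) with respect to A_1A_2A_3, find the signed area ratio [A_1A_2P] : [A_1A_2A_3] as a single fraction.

1/7

The signed ratio [A_1A_2P]/[A_1A_2A_3] equals the barycentric coordinate of P at vertex A_3, which is 1/7.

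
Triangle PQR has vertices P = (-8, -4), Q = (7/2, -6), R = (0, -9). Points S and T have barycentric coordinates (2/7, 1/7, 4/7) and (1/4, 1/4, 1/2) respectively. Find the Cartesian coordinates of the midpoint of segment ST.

(-163/112, -99/14)

Barycentric coordinates of the midpoint are the average: (15/56, 11/56, 15/28).
Converting: (15/56)·P + (11/56)·Q + (15/28)·R = (-163/112, -99/14).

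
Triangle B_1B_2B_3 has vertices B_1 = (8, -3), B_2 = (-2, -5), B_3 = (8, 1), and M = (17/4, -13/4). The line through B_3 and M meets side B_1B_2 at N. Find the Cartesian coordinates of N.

Barycentric coordinates of M with respect to B_1B_2B_3: (1/2, 3/8, 1/8).
On side B_1B_2 the B_3-coordinate is zero; dropping M's B_3-weight 1/8 and renormalizing the remaining 1/2 : 3/8 gives weights 4/7, 3/7 on B_1, B_2.
N = (4/7)·(8, -3) + (3/7)·(-2, -5) = (26/7, -27/7).

(26/7, -27/7)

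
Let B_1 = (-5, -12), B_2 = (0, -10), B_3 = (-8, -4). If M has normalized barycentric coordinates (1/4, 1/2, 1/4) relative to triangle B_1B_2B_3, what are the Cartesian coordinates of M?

M = (1/4)·B_1 + (1/2)·B_2 + (1/4)·B_3.
x-coordinate: (1/4)·(-5) + (1/2)·0 + (1/4)·(-8) = -13/4.
y-coordinate: (1/4)·(-12) + (1/2)·(-10) + (1/4)·(-4) = -9.

(-13/4, -9)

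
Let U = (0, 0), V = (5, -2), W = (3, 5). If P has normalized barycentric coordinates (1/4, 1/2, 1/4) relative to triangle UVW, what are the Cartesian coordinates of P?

(13/4, 1/4)

P = (1/4)·U + (1/2)·V + (1/4)·W.
x-coordinate: (1/4)·0 + (1/2)·5 + (1/4)·3 = 13/4.
y-coordinate: (1/4)·0 + (1/2)·(-2) + (1/4)·5 = 1/4.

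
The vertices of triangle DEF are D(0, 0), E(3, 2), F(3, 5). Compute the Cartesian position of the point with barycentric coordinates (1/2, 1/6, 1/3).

(3/2, 2)

G = (1/2)·D + (1/6)·E + (1/3)·F.
x-coordinate: (1/2)·0 + (1/6)·3 + (1/3)·3 = 3/2.
y-coordinate: (1/2)·0 + (1/6)·2 + (1/3)·5 = 2.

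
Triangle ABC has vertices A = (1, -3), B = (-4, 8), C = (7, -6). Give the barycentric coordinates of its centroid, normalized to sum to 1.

The centroid is the average of the vertices, so each weight is 1/3.

(1/3, 1/3, 1/3)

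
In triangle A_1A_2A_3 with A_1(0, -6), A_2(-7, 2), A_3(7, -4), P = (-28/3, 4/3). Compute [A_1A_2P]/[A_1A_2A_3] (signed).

-1/3

[A_1A_2A_3] = ½·(0·(2−(-4)) + (-7)·(-4−(-6)) + 7·(-6−2)) = ½·(0 − 14 − 56) = -35.
[A_1A_2P] = ½·(0·(2−(4/3)) + (-7)·(4/3−(-6)) + (-28/3)·(-6−2)) = ½·(0 − 154/3 + 224/3) = 35/3, so the ratio is (35/3)/(-35) = -1/3.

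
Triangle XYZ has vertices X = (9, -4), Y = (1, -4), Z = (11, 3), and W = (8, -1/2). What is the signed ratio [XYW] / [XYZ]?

[XYZ] = ½·(9·(-4−3) + 1·(3−(-4)) + 11·(-4−(-4))) = ½·(-63 + 7 + 0) = -28.
[XYW] = ½·(9·(-4−(-1/2)) + 1·(-1/2−(-4)) + 8·(-4−(-4))) = ½·(-63/2 + 7/2 + 0) = -14, so the ratio is (-14)/(-28) = 1/2.

1/2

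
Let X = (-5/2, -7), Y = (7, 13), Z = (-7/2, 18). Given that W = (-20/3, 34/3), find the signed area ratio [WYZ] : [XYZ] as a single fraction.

[XYZ] = ½·((-5/2)·(13−18) + 7·(18−(-7)) + (-7/2)·(-7−13)) = ½·(25/2 + 175 + 70) = 515/4.
[WYZ] = ½·((-20/3)·(13−18) + 7·(18−(34/3)) + (-7/2)·(34/3−13)) = ½·(100/3 + 140/3 + 35/6) = 515/12, so the ratio is (515/12)/(515/4) = 1/3.

1/3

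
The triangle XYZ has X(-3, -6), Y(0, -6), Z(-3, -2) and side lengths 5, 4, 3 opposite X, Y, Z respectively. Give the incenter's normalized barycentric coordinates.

(5/12, 1/3, 1/4)

The incenter has barycentric coordinates proportional to the opposite side lengths: (5 : 4 : 3).
Normalizing by 5+4+3 = 12 gives (5/12, 1/3, 1/4).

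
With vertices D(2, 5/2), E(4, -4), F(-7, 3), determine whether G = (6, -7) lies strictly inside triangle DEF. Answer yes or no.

no

Barycentric coordinates of G: (-38/115, 167/115, -14/115).
The three coordinates are negative, positive, negative; a point is interior exactly when all three are positive.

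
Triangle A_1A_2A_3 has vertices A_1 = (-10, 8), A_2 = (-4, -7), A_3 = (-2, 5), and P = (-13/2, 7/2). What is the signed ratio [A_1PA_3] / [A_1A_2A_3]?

[A_1A_2A_3] = ½·((-10)·(-7−5) + (-4)·(5−8) + (-2)·(8−(-7))) = ½·(120 + 12 − 30) = 51.
[A_1PA_3] = ½·((-10)·(7/2−5) + (-13/2)·(5−8) + (-2)·(8−(7/2))) = ½·(15 + 39/2 − 9) = 51/4, so the ratio is (51/4)/51 = 1/4.

1/4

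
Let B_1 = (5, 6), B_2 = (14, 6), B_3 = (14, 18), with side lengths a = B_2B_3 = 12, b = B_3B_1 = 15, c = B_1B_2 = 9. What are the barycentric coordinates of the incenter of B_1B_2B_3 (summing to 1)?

(1/3, 5/12, 1/4)

The incenter has barycentric coordinates proportional to the opposite side lengths: (12 : 15 : 9).
Normalizing by 12+15+9 = 36 gives (1/3, 5/12, 1/4).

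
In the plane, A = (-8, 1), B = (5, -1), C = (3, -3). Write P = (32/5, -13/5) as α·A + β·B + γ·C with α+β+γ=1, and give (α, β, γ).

(-1/5, 3/5, 3/5)

Signed area of the reference triangle: [ABC] = ½·((-8)·(-1−(-3)) + 5·(-3−1) + 3·(1−(-1))) = ½·(-16 − 20 + 6) = -15.
[PBC] = ½·((32/5)·(-1−(-3)) + 5·(-3−(-13/5)) + 3·(-13/5−(-1))) = ½·(64/5 − 2 − 24/5) = 3, so the A-coordinate is 3/(-15) = -1/5.
[APC] = ½·((-8)·(-13/5−(-3)) + (32/5)·(-3−1) + 3·(1−(-13/5))) = ½·(-16/5 − 128/5 + 54/5) = -9, so the B-coordinate is 3/5.
[ABP] = ½·((-8)·(-1−(-13/5)) + 5·(-13/5−1) + (32/5)·(1−(-1))) = ½·(-64/5 − 18 + 64/5) = -9, so the C-coordinate is 3/5.
Check: -1/5 + 3/5 + 3/5 = 1.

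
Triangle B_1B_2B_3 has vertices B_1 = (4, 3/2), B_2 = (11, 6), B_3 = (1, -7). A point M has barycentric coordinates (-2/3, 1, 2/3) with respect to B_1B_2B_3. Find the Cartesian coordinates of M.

M = (-2/3)·B_1 + 1·B_2 + (2/3)·B_3.
x-coordinate: (-2/3)·4 + 1·11 + (2/3)·1 = 9.
y-coordinate: (-2/3)·(3/2) + 1·6 + (2/3)·(-7) = 1/3.

(9, 1/3)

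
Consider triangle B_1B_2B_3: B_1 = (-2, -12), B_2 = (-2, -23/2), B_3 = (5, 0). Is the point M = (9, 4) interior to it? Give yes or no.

Barycentric coordinates of M: (36/7, -40/7, 11/7).
The three coordinates are positive, negative, positive; a point is interior exactly when all three are positive.

no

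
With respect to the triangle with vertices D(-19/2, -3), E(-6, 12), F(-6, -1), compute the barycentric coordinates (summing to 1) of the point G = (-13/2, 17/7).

(1/7, 2/7, 4/7)

Signed area of the reference triangle: [DEF] = ½·((-19/2)·(12−(-1)) + (-6)·(-1−(-3)) + (-6)·(-3−12)) = ½·(-247/2 − 12 + 90) = -91/4.
[GEF] = ½·((-13/2)·(12−(-1)) + (-6)·(-1−(17/7)) + (-6)·(17/7−12)) = ½·(-169/2 + 144/7 + 402/7) = -13/4, so the D-coordinate is (-13/4)/(-91/4) = 1/7.
[DGF] = ½·((-19/2)·(17/7−(-1)) + (-13/2)·(-1−(-3)) + (-6)·(-3−(17/7))) = ½·(-228/7 − 13 + 228/7) = -13/2, so the E-coordinate is 2/7.
[DEG] = ½·((-19/2)·(12−(17/7)) + (-6)·(17/7−(-3)) + (-13/2)·(-3−12)) = ½·(-1273/14 − 228/7 + 195/2) = -13, so the F-coordinate is 4/7.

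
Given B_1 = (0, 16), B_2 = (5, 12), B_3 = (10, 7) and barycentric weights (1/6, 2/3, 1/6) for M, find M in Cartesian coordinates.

(5, 71/6)

M = (1/6)·B_1 + (2/3)·B_2 + (1/6)·B_3.
x-coordinate: (1/6)·0 + (2/3)·5 + (1/6)·10 = 5.
y-coordinate: (1/6)·16 + (2/3)·12 + (1/6)·7 = 71/6.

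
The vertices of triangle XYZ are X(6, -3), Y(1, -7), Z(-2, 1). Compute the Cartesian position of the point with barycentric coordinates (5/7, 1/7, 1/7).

W = (5/7)·X + (1/7)·Y + (1/7)·Z.
x-coordinate: (5/7)·6 + (1/7)·1 + (1/7)·(-2) = 29/7.
y-coordinate: (5/7)·(-3) + (1/7)·(-7) + (1/7)·1 = -3.

(29/7, -3)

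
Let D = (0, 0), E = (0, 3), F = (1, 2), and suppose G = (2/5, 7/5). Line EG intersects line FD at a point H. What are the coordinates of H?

(1/2, 1)

Barycentric coordinates of G with respect to DEF: (2/5, 1/5, 2/5).
On side FD the E-coordinate is zero; dropping G's E-weight 1/5 and renormalizing the remaining 2/5 : 2/5 gives weights 1/2, 1/2 on F, D.
H = (1/2)·(1, 2) + (1/2)·(0, 0) = (1/2, 1).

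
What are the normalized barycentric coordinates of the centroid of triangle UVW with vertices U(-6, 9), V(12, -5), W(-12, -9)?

The centroid is the average of the vertices, so each weight is 1/3.

(1/3, 1/3, 1/3)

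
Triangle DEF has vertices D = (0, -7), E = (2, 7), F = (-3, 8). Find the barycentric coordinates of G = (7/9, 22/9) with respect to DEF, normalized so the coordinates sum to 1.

Signed area of the reference triangle: [DEF] = ½·(0·(7−8) + 2·(8−(-7)) + (-3)·(-7−7)) = ½·(0 + 30 + 42) = 36.
[GEF] = ½·((7/9)·(7−8) + 2·(8−(22/9)) + (-3)·(22/9−7)) = ½·(-7/9 + 100/9 + 41/3) = 12, so the D-coordinate is 12/36 = 1/3.
[DGF] = ½·(0·(22/9−8) + (7/9)·(8−(-7)) + (-3)·(-7−(22/9))) = ½·(0 + 35/3 + 85/3) = 20, so the E-coordinate is 5/9.
[DEG] = ½·(0·(7−(22/9)) + 2·(22/9−(-7)) + (7/9)·(-7−7)) = ½·(0 + 170/9 − 98/9) = 4, so the F-coordinate is 1/9.
Check: 1/3 + 5/9 + 1/9 = 1.

(1/3, 5/9, 1/9)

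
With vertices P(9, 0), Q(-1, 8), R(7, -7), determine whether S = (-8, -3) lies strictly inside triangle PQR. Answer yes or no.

no

Barycentric coordinates of S: (-193/86, 113/86, 83/43).
The three coordinates are negative, positive, positive; a point is interior exactly when all three are positive.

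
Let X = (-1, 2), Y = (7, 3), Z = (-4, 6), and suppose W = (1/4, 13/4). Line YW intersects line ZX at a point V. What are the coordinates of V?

(-2, 10/3)

Barycentric coordinates of W with respect to XYZ: (1/2, 1/4, 1/4).
On side ZX the Y-coordinate is zero; dropping W's Y-weight 1/4 and renormalizing the remaining 1/4 : 1/2 gives weights 1/3, 2/3 on Z, X.
V = (1/3)·(-4, 6) + (2/3)·(-1, 2) = (-2, 10/3).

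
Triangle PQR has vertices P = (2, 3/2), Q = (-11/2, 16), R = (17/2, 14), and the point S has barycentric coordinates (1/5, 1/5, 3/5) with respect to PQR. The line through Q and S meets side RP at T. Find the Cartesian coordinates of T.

Line QS meets RP where the Q-coordinate vanishes; zeroing S's Q-weight and renormalizing leaves R, P-weights 3/5 : 1/5 → (3/4, 1/4).
So T = (3/4)·R + (1/4)·P = (55/8, 87/8).

(55/8, 87/8)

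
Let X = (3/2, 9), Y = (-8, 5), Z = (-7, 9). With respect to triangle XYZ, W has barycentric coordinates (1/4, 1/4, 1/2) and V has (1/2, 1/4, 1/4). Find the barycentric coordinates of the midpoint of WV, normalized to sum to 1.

(3/8, 1/4, 3/8)

Since both coordinate triples sum to 1, the midpoint's barycentrics are the componentwise average.
(1/4+1/2)/2 = 3/8; similarly 1/4 and 3/8.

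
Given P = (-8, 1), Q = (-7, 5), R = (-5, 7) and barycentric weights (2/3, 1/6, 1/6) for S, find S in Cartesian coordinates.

(-22/3, 8/3)

S = (2/3)·P + (1/6)·Q + (1/6)·R.
x-coordinate: (2/3)·(-8) + (1/6)·(-7) + (1/6)·(-5) = -22/3.
y-coordinate: (2/3)·1 + (1/6)·5 + (1/6)·7 = 8/3.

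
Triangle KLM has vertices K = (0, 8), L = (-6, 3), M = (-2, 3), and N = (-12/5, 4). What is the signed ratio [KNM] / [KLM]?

1/5

[KLM] = ½·(0·(3−3) + (-6)·(3−8) + (-2)·(8−3)) = ½·(0 + 30 − 10) = 10.
[KNM] = ½·(0·(4−3) + (-12/5)·(3−8) + (-2)·(8−4)) = ½·(0 + 12 − 8) = 2, so the ratio is 2/10 = 1/5.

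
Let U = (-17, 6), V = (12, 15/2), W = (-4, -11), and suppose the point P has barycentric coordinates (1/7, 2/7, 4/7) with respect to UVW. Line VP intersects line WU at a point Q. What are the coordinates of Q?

(-33/5, -38/5)

Line VP meets WU where the V-coordinate vanishes; zeroing P's V-weight and renormalizing leaves W, U-weights 4/7 : 1/7 → (4/5, 1/5).
So Q = (4/5)·W + (1/5)·U = (-33/5, -38/5).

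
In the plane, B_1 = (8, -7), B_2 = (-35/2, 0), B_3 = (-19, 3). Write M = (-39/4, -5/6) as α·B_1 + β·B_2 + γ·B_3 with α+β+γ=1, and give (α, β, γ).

(1/3, 1/6, 1/2)

Signed area of the reference triangle: [B_1B_2B_3] = ½·(8·(0−3) + (-35/2)·(3−(-7)) + (-19)·(-7−0)) = ½·(-24 − 175 + 133) = -33.
[MB_2B_3] = ½·((-39/4)·(0−3) + (-35/2)·(3−(-5/6)) + (-19)·(-5/6−0)) = ½·(117/4 − 805/12 + 95/6) = -11, so the B_1-coordinate is (-11)/(-33) = 1/3.
[B_1MB_3] = ½·(8·(-5/6−3) + (-39/4)·(3−(-7)) + (-19)·(-7−(-5/6))) = ½·(-92/3 − 195/2 + 703/6) = -11/2, so the B_2-coordinate is 1/6.
[B_1B_2M] = ½·(8·(0−(-5/6)) + (-35/2)·(-5/6−(-7)) + (-39/4)·(-7−0)) = ½·(20/3 − 1295/12 + 273/4) = -33/2, so the B_3-coordinate is 1/2.
Check: 1/3 + 1/6 + 1/2 = 1.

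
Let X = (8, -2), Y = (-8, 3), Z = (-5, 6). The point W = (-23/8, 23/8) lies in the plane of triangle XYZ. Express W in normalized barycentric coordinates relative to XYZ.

(1/4, 3/8, 3/8)

Signed area of the reference triangle: [XYZ] = ½·(8·(3−6) + (-8)·(6−(-2)) + (-5)·(-2−3)) = ½·(-24 − 64 + 25) = -63/2.
[WYZ] = ½·((-23/8)·(3−6) + (-8)·(6−(23/8)) + (-5)·(23/8−3)) = ½·(69/8 − 25 + 5/8) = -63/8, so the X-coordinate is (-63/8)/(-63/2) = 1/4.
[XWZ] = ½·(8·(23/8−6) + (-23/8)·(6−(-2)) + (-5)·(-2−(23/8))) = ½·(-25 − 23 + 195/8) = -189/16, so the Y-coordinate is 3/8.
[XYW] = ½·(8·(3−(23/8)) + (-8)·(23/8−(-2)) + (-23/8)·(-2−3)) = ½·(1 − 39 + 115/8) = -189/16, so the Z-coordinate is 3/8.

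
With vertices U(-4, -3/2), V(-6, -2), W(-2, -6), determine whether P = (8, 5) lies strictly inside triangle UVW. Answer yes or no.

no

Barycentric coordinates of P: (42/5, -67/10, -7/10).
The three coordinates are positive, negative, negative; a point is interior exactly when all three are positive.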